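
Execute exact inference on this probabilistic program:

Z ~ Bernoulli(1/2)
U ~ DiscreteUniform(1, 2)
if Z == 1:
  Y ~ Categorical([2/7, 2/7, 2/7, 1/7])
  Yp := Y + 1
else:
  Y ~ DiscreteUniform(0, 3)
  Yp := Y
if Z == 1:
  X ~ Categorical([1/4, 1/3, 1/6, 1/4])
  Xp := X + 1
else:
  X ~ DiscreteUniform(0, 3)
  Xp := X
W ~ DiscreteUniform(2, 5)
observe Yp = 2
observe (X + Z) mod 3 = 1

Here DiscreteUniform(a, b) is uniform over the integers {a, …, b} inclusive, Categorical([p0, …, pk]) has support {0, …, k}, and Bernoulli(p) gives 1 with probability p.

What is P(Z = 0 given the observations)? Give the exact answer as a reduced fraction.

P(Z = 0 | obs) = 7/23

Enumerate traces; 24 have nonzero weight after conditioning:
  (Z=0, U=1, Y=2, X=1, W=2) weight 1/256
  (Z=0, U=1, Y=2, X=1, W=3) weight 1/256
  (Z=0, U=1, Y=2, X=1, W=4) weight 1/256
  (Z=0, U=1, Y=2, X=1, W=5) weight 1/256
  (Z=0, U=2, Y=2, X=1, W=2) weight 1/256
  (Z=0, U=2, Y=2, X=1, W=3) weight 1/256
  (Z=0, U=2, Y=2, X=1, W=4) weight 1/256
  (Z=0, U=2, Y=2, X=1, W=5) weight 1/256
  (Z=1, U=1, Y=1, X=0, W=2) weight 1/224
  … 15 more
Group by Z:
  weight(Z=0) = 1/32
  weight(Z=1) = 1/14
Total weight = 1/32 + 1/14 = 23/224
P(Z=0 | obs) = 1/32 / 23/224 = 7/23
P(Z=1 | obs) = 1/14 / 23/224 = 16/23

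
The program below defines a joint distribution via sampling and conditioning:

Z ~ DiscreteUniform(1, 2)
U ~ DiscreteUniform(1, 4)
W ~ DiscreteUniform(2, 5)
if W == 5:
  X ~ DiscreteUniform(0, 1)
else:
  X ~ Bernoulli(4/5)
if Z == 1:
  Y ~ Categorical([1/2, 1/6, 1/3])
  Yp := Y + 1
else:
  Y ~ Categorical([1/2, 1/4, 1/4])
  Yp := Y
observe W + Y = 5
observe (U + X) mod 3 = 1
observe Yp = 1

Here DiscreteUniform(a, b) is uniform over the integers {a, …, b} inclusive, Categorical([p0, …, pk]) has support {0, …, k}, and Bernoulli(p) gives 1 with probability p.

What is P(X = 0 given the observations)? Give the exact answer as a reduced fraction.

Enumerate traces; 6 have nonzero weight after conditioning:
  (Z=1, U=1, W=5, X=0, Y=0) weight 1/128
  (Z=1, U=3, W=5, X=1, Y=0) weight 1/128
  (Z=1, U=4, W=5, X=0, Y=0) weight 1/128
  (Z=2, U=1, W=4, X=0, Y=1) weight 1/640
  (Z=2, U=3, W=4, X=1, Y=1) weight 1/160
  (Z=2, U=4, W=4, X=0, Y=1) weight 1/640
Group by X:
  weight(X=0) = 3/160
  weight(X=1) = 9/640
Total weight = 3/160 + 9/640 = 21/640
P(X=0 | obs) = 3/160 / 21/640 = 4/7
P(X=1 | obs) = 9/640 / 21/640 = 3/7

P(X = 0 | obs) = 4/7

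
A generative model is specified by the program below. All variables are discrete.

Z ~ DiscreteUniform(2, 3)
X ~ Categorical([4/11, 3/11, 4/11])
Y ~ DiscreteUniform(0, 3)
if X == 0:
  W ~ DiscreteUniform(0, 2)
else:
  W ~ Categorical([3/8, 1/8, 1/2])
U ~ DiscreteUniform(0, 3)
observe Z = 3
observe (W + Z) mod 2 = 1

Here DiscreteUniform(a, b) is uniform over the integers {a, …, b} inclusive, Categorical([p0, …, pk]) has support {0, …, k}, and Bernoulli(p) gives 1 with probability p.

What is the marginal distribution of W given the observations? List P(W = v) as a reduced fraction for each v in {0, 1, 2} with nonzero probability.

P(W=0) = 95/211, P(W=2) = 116/211

Enumerate traces; 96 have nonzero weight after conditioning:
  (Z=3, X=0, Y=0, W=0, U=0) weight 1/264
  (Z=3, X=0, Y=0, W=0, U=1) weight 1/264
  (Z=3, X=0, Y=0, W=0, U=2) weight 1/264
  (Z=3, X=0, Y=0, W=0, U=3) weight 1/264
  (Z=3, X=0, Y=0, W=2, U=0) weight 1/264
  (Z=3, X=0, Y=0, W=2, U=1) weight 1/264
  (Z=3, X=0, Y=0, W=2, U=2) weight 1/264
  (Z=3, X=0, Y=0, W=2, U=3) weight 1/264
  … 88 more
Group by W:
  weight(W=0) = 95/528
  weight(W=2) = 29/132
Total weight = 95/528 + 29/132 = 211/528
P(W=0 | obs) = 95/528 / 211/528 = 95/211
P(W=2 | obs) = 29/132 / 211/528 = 116/211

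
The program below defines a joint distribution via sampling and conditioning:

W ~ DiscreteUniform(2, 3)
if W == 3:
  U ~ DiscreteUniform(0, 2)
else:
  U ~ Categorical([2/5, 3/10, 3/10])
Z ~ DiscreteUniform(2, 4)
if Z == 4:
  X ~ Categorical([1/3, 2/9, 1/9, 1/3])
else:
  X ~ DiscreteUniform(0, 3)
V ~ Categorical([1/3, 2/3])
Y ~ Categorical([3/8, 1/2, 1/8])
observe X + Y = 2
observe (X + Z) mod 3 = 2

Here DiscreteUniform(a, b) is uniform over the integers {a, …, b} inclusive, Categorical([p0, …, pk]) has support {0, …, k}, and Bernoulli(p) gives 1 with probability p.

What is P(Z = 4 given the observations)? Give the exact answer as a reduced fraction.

P(Z = 4 | obs) = 8/17

Enumerate traces; 36 have nonzero weight after conditioning:
  (W=2, U=0, Z=2, X=0, V=0, Y=2) weight 1/1440
  (W=2, U=0, Z=2, X=0, V=1, Y=2) weight 1/720
  (W=2, U=0, Z=3, X=2, V=0, Y=0) weight 1/480
  (W=2, U=0, Z=3, X=2, V=1, Y=0) weight 1/240
  (W=2, U=0, Z=4, X=1, V=0, Y=1) weight 1/405
  (W=2, U=0, Z=4, X=1, V=1, Y=1) weight 2/405
  (W=2, U=1, Z=2, X=0, V=0, Y=2) weight 1/1920
  (W=2, U=1, Z=2, X=0, V=1, Y=2) weight 1/960
  … 28 more
Group by Z:
  weight(Z=2) = 1/96
  weight(Z=3) = 1/32
  weight(Z=4) = 1/27
Total weight = 1/96 + 1/32 + 1/27 = 17/216
P(Z=2 | obs) = 1/96 / 17/216 = 9/68
P(Z=3 | obs) = 1/32 / 17/216 = 27/68
P(Z=4 | obs) = 1/27 / 17/216 = 8/17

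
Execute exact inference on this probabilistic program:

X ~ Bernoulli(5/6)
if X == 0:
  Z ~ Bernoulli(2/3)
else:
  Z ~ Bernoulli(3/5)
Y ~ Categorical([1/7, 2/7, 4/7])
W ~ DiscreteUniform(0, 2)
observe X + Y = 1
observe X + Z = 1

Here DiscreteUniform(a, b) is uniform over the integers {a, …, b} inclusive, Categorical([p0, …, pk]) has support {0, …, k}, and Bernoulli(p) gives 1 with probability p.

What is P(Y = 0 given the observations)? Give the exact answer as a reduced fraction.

P(Y = 0 | obs) = 3/5

Enumerate traces; 6 have nonzero weight after conditioning:
  (X=0, Z=1, Y=1, W=0) weight 2/189
  (X=0, Z=1, Y=1, W=1) weight 2/189
  (X=0, Z=1, Y=1, W=2) weight 2/189
  (X=1, Z=0, Y=0, W=0) weight 1/63
  (X=1, Z=0, Y=0, W=1) weight 1/63
  (X=1, Z=0, Y=0, W=2) weight 1/63
Group by Y:
  weight(Y=0) = 1/21
  weight(Y=1) = 2/63
Total weight = 1/21 + 2/63 = 5/63
P(Y=0 | obs) = 1/21 / 5/63 = 3/5
P(Y=1 | obs) = 2/63 / 5/63 = 2/5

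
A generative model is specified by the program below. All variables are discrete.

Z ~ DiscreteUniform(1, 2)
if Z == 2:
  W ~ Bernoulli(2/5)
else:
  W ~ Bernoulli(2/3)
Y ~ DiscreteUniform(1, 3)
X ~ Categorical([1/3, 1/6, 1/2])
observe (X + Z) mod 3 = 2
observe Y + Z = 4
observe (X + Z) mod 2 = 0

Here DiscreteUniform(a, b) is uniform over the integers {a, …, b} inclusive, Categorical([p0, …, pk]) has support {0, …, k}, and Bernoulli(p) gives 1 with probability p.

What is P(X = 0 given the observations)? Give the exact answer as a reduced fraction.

P(X = 0 | obs) = 2/3

Enumerate traces; 4 have nonzero weight after conditioning:
  (Z=1, W=0, Y=3, X=1) weight 1/108
  (Z=1, W=1, Y=3, X=1) weight 1/54
  (Z=2, W=0, Y=2, X=0) weight 1/30
  (Z=2, W=1, Y=2, X=0) weight 1/45
Group by X:
  weight(X=0) = 1/18
  weight(X=1) = 1/36
Total weight = 1/18 + 1/36 = 1/12
P(X=0 | obs) = 1/18 / 1/12 = 2/3
P(X=1 | obs) = 1/36 / 1/12 = 1/3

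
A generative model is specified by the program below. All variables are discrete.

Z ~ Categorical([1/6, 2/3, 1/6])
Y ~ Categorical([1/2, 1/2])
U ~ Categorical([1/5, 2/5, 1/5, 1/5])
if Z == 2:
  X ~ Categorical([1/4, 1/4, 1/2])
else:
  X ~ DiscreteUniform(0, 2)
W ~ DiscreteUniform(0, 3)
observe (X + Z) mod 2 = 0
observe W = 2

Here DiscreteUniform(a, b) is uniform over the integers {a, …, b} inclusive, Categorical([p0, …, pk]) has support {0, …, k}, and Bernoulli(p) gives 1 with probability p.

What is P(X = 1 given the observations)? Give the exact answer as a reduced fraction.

P(X = 1 | obs) = 16/33

Enumerate traces; 40 have nonzero weight after conditioning:
  (Z=0, Y=0, U=0, X=0, W=2) weight 1/720
  (Z=0, Y=0, U=0, X=2, W=2) weight 1/720
  (Z=0, Y=0, U=1, X=0, W=2) weight 1/360
  (Z=0, Y=0, U=1, X=2, W=2) weight 1/360
  (Z=0, Y=0, U=2, X=0, W=2) weight 1/720
  (Z=0, Y=0, U=2, X=2, W=2) weight 1/720
  (Z=0, Y=0, U=3, X=0, W=2) weight 1/720
  (Z=0, Y=0, U=3, X=2, W=2) weight 1/720
  (Z=1, Y=0, U=0, X=1, W=2) weight 1/180
  … 31 more
Group by X:
  weight(X=0) = 7/288
  weight(X=1) = 1/18
  weight(X=2) = 5/144
Total weight = 7/288 + 1/18 + 5/144 = 11/96
P(X=0 | obs) = 7/288 / 11/96 = 7/33
P(X=1 | obs) = 1/18 / 11/96 = 16/33
P(X=2 | obs) = 5/144 / 11/96 = 10/33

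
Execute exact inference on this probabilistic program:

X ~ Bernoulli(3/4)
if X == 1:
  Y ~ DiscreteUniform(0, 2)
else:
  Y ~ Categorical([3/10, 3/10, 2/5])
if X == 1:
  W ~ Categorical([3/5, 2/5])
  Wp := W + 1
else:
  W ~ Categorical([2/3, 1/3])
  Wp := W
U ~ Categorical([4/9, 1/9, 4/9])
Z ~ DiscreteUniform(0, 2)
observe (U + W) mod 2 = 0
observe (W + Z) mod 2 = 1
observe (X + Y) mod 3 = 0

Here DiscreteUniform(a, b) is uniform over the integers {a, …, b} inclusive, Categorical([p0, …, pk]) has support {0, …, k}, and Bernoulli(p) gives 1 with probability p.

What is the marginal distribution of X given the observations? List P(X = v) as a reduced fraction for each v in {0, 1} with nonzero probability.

Enumerate traces; 8 have nonzero weight after conditioning:
  (X=0, Y=0, W=0, U=0, Z=1) weight 1/135
  (X=0, Y=0, W=0, U=2, Z=1) weight 1/135
  (X=0, Y=0, W=1, U=1, Z=0) weight 1/1080
  (X=0, Y=0, W=1, U=1, Z=2) weight 1/1080
  (X=1, Y=2, W=0, U=0, Z=1) weight 1/45
  (X=1, Y=2, W=0, U=2, Z=1) weight 1/45
  (X=1, Y=2, W=1, U=1, Z=0) weight 1/270
  (X=1, Y=2, W=1, U=1, Z=2) weight 1/270
Group by X:
  weight(X=0) = 1/60
  weight(X=1) = 7/135
Total weight = 1/60 + 7/135 = 37/540
P(X=0 | obs) = 1/60 / 37/540 = 9/37
P(X=1 | obs) = 7/135 / 37/540 = 28/37

P(X=0) = 9/37, P(X=1) = 28/37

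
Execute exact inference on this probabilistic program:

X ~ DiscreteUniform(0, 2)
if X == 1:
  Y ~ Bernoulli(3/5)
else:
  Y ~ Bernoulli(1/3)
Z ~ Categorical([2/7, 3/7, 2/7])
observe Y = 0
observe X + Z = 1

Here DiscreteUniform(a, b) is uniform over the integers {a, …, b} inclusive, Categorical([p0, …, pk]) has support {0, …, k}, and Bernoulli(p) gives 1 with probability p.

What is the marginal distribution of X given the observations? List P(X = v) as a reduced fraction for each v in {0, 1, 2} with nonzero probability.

Enumerate traces; 2 have nonzero weight after conditioning:
  (X=0, Y=0, Z=1) weight 2/21
  (X=1, Y=0, Z=0) weight 4/105
Group by X:
  weight(X=0) = 2/21
  weight(X=1) = 4/105
Total weight = 2/21 + 4/105 = 2/15
P(X=0 | obs) = 2/21 / 2/15 = 5/7
P(X=1 | obs) = 4/105 / 2/15 = 2/7

P(X=0) = 5/7, P(X=1) = 2/7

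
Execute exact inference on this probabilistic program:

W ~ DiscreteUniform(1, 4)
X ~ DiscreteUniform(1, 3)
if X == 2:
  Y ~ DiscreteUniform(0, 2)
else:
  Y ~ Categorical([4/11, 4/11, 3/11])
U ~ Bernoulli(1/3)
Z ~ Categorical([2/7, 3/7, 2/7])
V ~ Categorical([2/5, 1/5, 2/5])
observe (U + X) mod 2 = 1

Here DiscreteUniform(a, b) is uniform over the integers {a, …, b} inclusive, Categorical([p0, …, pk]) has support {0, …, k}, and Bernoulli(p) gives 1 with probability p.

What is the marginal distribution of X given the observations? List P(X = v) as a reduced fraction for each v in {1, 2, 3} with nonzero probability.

Enumerate traces; 324 have nonzero weight after conditioning:
  (W=1, X=1, Y=0, U=0, Z=0, V=0) weight 8/3465
  (W=1, X=1, Y=0, U=0, Z=0, V=1) weight 4/3465
  (W=1, X=1, Y=0, U=0, Z=0, V=2) weight 8/3465
  (W=1, X=1, Y=0, U=0, Z=1, V=0) weight 4/1155
  (W=1, X=1, Y=0, U=0, Z=1, V=1) weight 2/1155
  (W=1, X=1, Y=0, U=0, Z=1, V=2) weight 4/1155
  (W=1, X=1, Y=0, U=0, Z=2, V=0) weight 8/3465
  (W=1, X=1, Y=0, U=0, Z=2, V=1) weight 4/3465
  (W=1, X=2, Y=0, U=1, Z=0, V=0) weight 1/945
  (W=1, X=3, Y=0, U=0, Z=0, V=0) weight 8/3465
  … 314 more
Group by X:
  weight(X=1) = 2/9
  weight(X=2) = 1/9
  weight(X=3) = 2/9
Total weight = 2/9 + 1/9 + 2/9 = 5/9
P(X=1 | obs) = 2/9 / 5/9 = 2/5
P(X=2 | obs) = 1/9 / 5/9 = 1/5
P(X=3 | obs) = 2/9 / 5/9 = 2/5

P(X=1) = 2/5, P(X=2) = 1/5, P(X=3) = 2/5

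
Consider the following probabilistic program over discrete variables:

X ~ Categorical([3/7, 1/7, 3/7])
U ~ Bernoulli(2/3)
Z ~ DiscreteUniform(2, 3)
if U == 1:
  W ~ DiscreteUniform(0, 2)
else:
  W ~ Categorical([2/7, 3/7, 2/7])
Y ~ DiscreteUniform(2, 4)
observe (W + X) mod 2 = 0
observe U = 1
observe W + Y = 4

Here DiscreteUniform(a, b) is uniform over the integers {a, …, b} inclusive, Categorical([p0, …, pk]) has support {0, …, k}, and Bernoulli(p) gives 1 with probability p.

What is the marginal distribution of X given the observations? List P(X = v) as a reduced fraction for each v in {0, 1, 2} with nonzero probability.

Enumerate traces; 10 have nonzero weight after conditioning:
  (X=0, U=1, Z=2, W=0, Y=4) weight 1/63
  (X=0, U=1, Z=2, W=2, Y=2) weight 1/63
  (X=0, U=1, Z=3, W=0, Y=4) weight 1/63
  (X=0, U=1, Z=3, W=2, Y=2) weight 1/63
  (X=1, U=1, Z=2, W=1, Y=3) weight 1/189
  (X=1, U=1, Z=3, W=1, Y=3) weight 1/189
  (X=2, U=1, Z=2, W=0, Y=4) weight 1/63
  (X=2, U=1, Z=2, W=2, Y=2) weight 1/63
  … 2 more
Group by X:
  weight(X=0) = 4/63
  weight(X=1) = 2/189
  weight(X=2) = 4/63
Total weight = 4/63 + 2/189 + 4/63 = 26/189
P(X=0 | obs) = 4/63 / 26/189 = 6/13
P(X=1 | obs) = 2/189 / 26/189 = 1/13
P(X=2 | obs) = 4/63 / 26/189 = 6/13

P(X=0) = 6/13, P(X=1) = 1/13, P(X=2) = 6/13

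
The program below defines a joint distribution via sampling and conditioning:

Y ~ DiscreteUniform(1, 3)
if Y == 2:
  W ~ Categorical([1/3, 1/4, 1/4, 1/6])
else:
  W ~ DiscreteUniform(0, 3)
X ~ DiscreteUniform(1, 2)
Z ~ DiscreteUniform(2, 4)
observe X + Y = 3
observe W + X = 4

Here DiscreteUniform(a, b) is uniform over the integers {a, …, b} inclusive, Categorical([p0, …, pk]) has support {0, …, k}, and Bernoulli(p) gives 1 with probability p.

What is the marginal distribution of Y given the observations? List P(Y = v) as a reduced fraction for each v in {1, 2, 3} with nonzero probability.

Enumerate traces; 6 have nonzero weight after conditioning:
  (Y=1, W=2, X=2, Z=2) weight 1/72
  (Y=1, W=2, X=2, Z=3) weight 1/72
  (Y=1, W=2, X=2, Z=4) weight 1/72
  (Y=2, W=3, X=1, Z=2) weight 1/108
  (Y=2, W=3, X=1, Z=3) weight 1/108
  (Y=2, W=3, X=1, Z=4) weight 1/108
Group by Y:
  weight(Y=1) = 1/24
  weight(Y=2) = 1/36
Total weight = 1/24 + 1/36 = 5/72
P(Y=1 | obs) = 1/24 / 5/72 = 3/5
P(Y=2 | obs) = 1/36 / 5/72 = 2/5

P(Y=1) = 3/5, P(Y=2) = 2/5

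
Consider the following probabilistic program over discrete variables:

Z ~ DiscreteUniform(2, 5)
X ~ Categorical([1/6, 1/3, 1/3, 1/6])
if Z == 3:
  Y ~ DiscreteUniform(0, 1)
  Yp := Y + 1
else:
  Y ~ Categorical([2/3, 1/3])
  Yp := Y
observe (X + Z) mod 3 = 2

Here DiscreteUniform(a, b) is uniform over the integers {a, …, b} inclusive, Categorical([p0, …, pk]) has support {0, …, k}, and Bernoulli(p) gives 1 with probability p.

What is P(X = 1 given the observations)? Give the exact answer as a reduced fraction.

P(X = 1 | obs) = 1/4

Enumerate traces; 12 have nonzero weight after conditioning:
  (Z=2, X=0, Y=0) weight 1/36
  (Z=2, X=0, Y=1) weight 1/72
  (Z=2, X=3, Y=0) weight 1/36
  (Z=2, X=3, Y=1) weight 1/72
  (Z=3, X=2, Y=0) weight 1/24
  (Z=3, X=2, Y=1) weight 1/24
  (Z=4, X=1, Y=0) weight 1/18
  (Z=4, X=1, Y=1) weight 1/36
  … 4 more
Group by X:
  weight(X=0) = 1/12
  weight(X=1) = 1/12
  weight(X=2) = 1/12
  weight(X=3) = 1/12
Total weight = 1/12 + 1/12 + 1/12 + 1/12 = 1/3
P(X=0 | obs) = 1/12 / 1/3 = 1/4
P(X=1 | obs) = 1/12 / 1/3 = 1/4
P(X=2 | obs) = 1/12 / 1/3 = 1/4
P(X=3 | obs) = 1/12 / 1/3 = 1/4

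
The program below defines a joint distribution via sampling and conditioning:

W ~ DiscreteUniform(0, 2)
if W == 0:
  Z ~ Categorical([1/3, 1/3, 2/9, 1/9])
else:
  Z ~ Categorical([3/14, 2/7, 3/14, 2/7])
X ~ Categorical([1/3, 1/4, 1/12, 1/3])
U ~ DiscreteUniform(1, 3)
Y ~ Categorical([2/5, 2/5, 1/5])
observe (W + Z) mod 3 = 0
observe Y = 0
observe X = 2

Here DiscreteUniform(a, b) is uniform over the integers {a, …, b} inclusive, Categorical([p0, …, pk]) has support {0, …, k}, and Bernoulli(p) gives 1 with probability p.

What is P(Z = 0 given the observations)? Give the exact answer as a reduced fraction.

P(Z = 0 | obs) = 6/17

Enumerate traces; 12 have nonzero weight after conditioning:
  (W=0, Z=0, X=2, U=1, Y=0) weight 1/810
  (W=0, Z=0, X=2, U=2, Y=0) weight 1/810
  (W=0, Z=0, X=2, U=3, Y=0) weight 1/810
  (W=0, Z=3, X=2, U=1, Y=0) weight 1/2430
  (W=0, Z=3, X=2, U=2, Y=0) weight 1/2430
  (W=0, Z=3, X=2, U=3, Y=0) weight 1/2430
  (W=1, Z=2, X=2, U=1, Y=0) weight 1/1260
  (W=1, Z=2, X=2, U=2, Y=0) weight 1/1260
  (W=2, Z=1, X=2, U=1, Y=0) weight 1/945
  … 3 more
Group by Z:
  weight(Z=0) = 1/270
  weight(Z=1) = 1/315
  weight(Z=2) = 1/420
  weight(Z=3) = 1/810
Total weight = 1/270 + 1/315 + 1/420 + 1/810 = 17/1620
P(Z=0 | obs) = 1/270 / 17/1620 = 6/17
P(Z=1 | obs) = 1/315 / 17/1620 = 36/119
P(Z=2 | obs) = 1/420 / 17/1620 = 27/119
P(Z=3 | obs) = 1/810 / 17/1620 = 2/17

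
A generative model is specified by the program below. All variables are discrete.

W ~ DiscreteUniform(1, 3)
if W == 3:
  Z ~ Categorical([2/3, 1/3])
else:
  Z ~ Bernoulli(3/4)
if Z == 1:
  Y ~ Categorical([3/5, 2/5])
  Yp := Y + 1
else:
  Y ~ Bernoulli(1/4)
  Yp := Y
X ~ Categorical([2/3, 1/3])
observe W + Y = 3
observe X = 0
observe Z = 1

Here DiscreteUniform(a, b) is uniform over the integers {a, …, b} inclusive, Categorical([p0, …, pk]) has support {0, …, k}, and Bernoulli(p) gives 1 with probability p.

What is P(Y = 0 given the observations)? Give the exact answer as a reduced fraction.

P(Y = 0 | obs) = 2/5

Enumerate traces; 2 have nonzero weight after conditioning:
  (W=2, Z=1, Y=1, X=0) weight 1/15
  (W=3, Z=1, Y=0, X=0) weight 2/45
Group by Y:
  weight(Y=0) = 2/45
  weight(Y=1) = 1/15
Total weight = 2/45 + 1/15 = 1/9
P(Y=0 | obs) = 2/45 / 1/9 = 2/5
P(Y=1 | obs) = 1/15 / 1/9 = 3/5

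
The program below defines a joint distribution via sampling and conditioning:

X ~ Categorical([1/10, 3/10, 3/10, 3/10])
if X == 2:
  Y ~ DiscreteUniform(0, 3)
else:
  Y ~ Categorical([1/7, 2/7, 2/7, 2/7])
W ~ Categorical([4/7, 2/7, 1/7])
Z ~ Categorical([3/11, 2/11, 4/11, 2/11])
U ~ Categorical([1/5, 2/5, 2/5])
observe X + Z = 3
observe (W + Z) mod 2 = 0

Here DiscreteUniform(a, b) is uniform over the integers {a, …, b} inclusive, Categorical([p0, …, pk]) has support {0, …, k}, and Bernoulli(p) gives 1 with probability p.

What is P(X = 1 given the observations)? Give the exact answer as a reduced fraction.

Enumerate traces; 72 have nonzero weight after conditioning:
  (X=0, Y=0, W=1, Z=3, U=0) weight 2/13475
  (X=0, Y=0, W=1, Z=3, U=1) weight 4/13475
  (X=0, Y=0, W=1, Z=3, U=2) weight 4/13475
  (X=0, Y=1, W=1, Z=3, U=0) weight 4/13475
  (X=0, Y=1, W=1, Z=3, U=1) weight 8/13475
  (X=0, Y=1, W=1, Z=3, U=2) weight 8/13475
  (X=0, Y=2, W=1, Z=3, U=0) weight 4/13475
  (X=0, Y=2, W=1, Z=3, U=1) weight 8/13475
  (X=1, Y=0, W=0, Z=2, U=0) weight 24/13475
  (X=2, Y=0, W=1, Z=1, U=0) weight 3/3850
  … 62 more
Group by X:
  weight(X=0) = 2/385
  weight(X=1) = 6/77
  weight(X=2) = 6/385
  weight(X=3) = 9/154
Total weight = 2/385 + 6/77 + 6/385 + 9/154 = 11/70
P(X=0 | obs) = 2/385 / 11/70 = 4/121
P(X=1 | obs) = 6/77 / 11/70 = 60/121
P(X=2 | obs) = 6/385 / 11/70 = 12/121
P(X=3 | obs) = 9/154 / 11/70 = 45/121

P(X = 1 | obs) = 60/121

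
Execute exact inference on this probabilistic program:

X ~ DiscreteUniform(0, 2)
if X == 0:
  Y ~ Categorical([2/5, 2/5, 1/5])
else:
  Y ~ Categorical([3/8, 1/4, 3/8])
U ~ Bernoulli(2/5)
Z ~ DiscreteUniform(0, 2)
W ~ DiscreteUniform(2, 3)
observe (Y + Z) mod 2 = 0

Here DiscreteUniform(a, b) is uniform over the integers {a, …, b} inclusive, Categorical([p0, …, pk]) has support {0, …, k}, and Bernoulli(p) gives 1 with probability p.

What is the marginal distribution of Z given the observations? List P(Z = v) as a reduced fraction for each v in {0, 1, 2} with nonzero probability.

Enumerate traces; 60 have nonzero weight after conditioning:
  (X=0, Y=0, U=0, Z=0, W=2) weight 1/75
  (X=0, Y=0, U=0, Z=0, W=3) weight 1/75
  (X=0, Y=0, U=0, Z=2, W=2) weight 1/75
  (X=0, Y=0, U=0, Z=2, W=3) weight 1/75
  (X=0, Y=0, U=1, Z=0, W=2) weight 2/225
  (X=0, Y=0, U=1, Z=0, W=3) weight 2/225
  (X=0, Y=0, U=1, Z=2, W=2) weight 2/225
  (X=0, Y=0, U=1, Z=2, W=3) weight 2/225
  (X=0, Y=1, U=0, Z=1, W=2) weight 1/75
  … 51 more
Group by Z:
  weight(Z=0) = 7/30
  weight(Z=1) = 1/10
  weight(Z=2) = 7/30
Total weight = 7/30 + 1/10 + 7/30 = 17/30
P(Z=0 | obs) = 7/30 / 17/30 = 7/17
P(Z=1 | obs) = 1/10 / 17/30 = 3/17
P(Z=2 | obs) = 7/30 / 17/30 = 7/17

P(Z=0) = 7/17, P(Z=1) = 3/17, P(Z=2) = 7/17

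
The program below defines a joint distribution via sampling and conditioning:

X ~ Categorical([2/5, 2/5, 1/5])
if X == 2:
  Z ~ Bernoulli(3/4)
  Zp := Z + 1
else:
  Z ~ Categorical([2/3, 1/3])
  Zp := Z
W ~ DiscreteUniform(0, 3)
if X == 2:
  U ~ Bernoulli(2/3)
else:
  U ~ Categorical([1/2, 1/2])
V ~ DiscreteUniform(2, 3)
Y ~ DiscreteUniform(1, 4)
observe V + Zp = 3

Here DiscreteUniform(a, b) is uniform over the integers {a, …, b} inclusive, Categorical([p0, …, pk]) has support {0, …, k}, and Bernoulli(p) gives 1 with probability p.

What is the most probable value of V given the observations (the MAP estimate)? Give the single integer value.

argmax_v P(V = v | obs) = 3

Enumerate traces; 160 have nonzero weight after conditioning:
  (X=0, Z=0, W=0, U=0, V=3, Y=1) weight 1/240
  (X=0, Z=0, W=0, U=0, V=3, Y=2) weight 1/240
  (X=0, Z=0, W=0, U=0, V=3, Y=3) weight 1/240
  (X=0, Z=0, W=0, U=0, V=3, Y=4) weight 1/240
  (X=0, Z=0, W=0, U=1, V=3, Y=1) weight 1/240
  (X=0, Z=0, W=0, U=1, V=3, Y=2) weight 1/240
  (X=0, Z=0, W=0, U=1, V=3, Y=3) weight 1/240
  (X=0, Z=0, W=0, U=1, V=3, Y=4) weight 1/240
  (X=0, Z=1, W=0, U=0, V=2, Y=1) weight 1/480
  … 151 more
Group by V:
  weight(V=2) = 19/120
  weight(V=3) = 4/15
Total weight = 19/120 + 4/15 = 17/40
P(V=2 | obs) = 19/120 / 17/40 = 19/51
P(V=3 | obs) = 4/15 / 17/40 = 32/51
argmax = 3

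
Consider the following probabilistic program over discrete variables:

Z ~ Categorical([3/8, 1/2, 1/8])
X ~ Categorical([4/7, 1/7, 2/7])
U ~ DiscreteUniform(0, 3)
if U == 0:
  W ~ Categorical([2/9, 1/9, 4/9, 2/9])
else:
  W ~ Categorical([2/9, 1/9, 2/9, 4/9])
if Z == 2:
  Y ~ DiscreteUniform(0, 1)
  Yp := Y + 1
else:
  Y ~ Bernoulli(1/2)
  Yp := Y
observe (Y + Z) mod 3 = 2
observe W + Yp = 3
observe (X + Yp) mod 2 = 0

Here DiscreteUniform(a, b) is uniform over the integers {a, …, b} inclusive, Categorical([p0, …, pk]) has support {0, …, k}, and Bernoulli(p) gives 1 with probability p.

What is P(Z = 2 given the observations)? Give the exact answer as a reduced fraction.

Enumerate traces; 8 have nonzero weight after conditioning:
  (Z=1, X=1, U=0, W=2, Y=1) weight 1/252
  (Z=1, X=1, U=1, W=2, Y=1) weight 1/504
  (Z=1, X=1, U=2, W=2, Y=1) weight 1/504
  (Z=1, X=1, U=3, W=2, Y=1) weight 1/504
  (Z=2, X=1, U=0, W=2, Y=0) weight 1/1008
  (Z=2, X=1, U=1, W=2, Y=0) weight 1/2016
  (Z=2, X=1, U=2, W=2, Y=0) weight 1/2016
  (Z=2, X=1, U=3, W=2, Y=0) weight 1/2016
Group by Z:
  weight(Z=1) = 5/504
  weight(Z=2) = 5/2016
Total weight = 5/504 + 5/2016 = 25/2016
P(Z=1 | obs) = 5/504 / 25/2016 = 4/5
P(Z=2 | obs) = 5/2016 / 25/2016 = 1/5

P(Z = 2 | obs) = 1/5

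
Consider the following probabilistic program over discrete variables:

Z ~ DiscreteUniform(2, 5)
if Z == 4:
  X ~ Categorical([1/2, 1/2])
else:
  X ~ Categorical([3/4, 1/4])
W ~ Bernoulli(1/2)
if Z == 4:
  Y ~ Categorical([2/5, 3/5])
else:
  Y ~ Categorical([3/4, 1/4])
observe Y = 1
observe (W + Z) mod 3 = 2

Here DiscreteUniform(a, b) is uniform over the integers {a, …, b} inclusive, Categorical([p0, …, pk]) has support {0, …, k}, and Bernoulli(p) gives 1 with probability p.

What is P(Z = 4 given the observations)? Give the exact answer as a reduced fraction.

P(Z = 4 | obs) = 6/11

Enumerate traces; 6 have nonzero weight after conditioning:
  (Z=2, X=0, W=0, Y=1) weight 3/128
  (Z=2, X=1, W=0, Y=1) weight 1/128
  (Z=4, X=0, W=1, Y=1) weight 3/80
  (Z=4, X=1, W=1, Y=1) weight 3/80
  (Z=5, X=0, W=0, Y=1) weight 3/128
  (Z=5, X=1, W=0, Y=1) weight 1/128
Group by Z:
  weight(Z=2) = 1/32
  weight(Z=4) = 3/40
  weight(Z=5) = 1/32
Total weight = 1/32 + 3/40 + 1/32 = 11/80
P(Z=2 | obs) = 1/32 / 11/80 = 5/22
P(Z=4 | obs) = 3/40 / 11/80 = 6/11
P(Z=5 | obs) = 1/32 / 11/80 = 5/22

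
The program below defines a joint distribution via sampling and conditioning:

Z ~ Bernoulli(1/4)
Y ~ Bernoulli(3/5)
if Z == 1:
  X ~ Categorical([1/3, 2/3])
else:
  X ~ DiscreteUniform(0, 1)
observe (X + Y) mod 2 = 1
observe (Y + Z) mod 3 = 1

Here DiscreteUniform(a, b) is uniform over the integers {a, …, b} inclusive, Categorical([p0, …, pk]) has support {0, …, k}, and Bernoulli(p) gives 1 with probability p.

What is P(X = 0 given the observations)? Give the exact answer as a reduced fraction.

Enumerate traces; 2 have nonzero weight after conditioning:
  (Z=0, Y=1, X=0) weight 9/40
  (Z=1, Y=0, X=1) weight 1/15
Group by X:
  weight(X=0) = 9/40
  weight(X=1) = 1/15
Total weight = 9/40 + 1/15 = 7/24
P(X=0 | obs) = 9/40 / 7/24 = 27/35
P(X=1 | obs) = 1/15 / 7/24 = 8/35

P(X = 0 | obs) = 27/35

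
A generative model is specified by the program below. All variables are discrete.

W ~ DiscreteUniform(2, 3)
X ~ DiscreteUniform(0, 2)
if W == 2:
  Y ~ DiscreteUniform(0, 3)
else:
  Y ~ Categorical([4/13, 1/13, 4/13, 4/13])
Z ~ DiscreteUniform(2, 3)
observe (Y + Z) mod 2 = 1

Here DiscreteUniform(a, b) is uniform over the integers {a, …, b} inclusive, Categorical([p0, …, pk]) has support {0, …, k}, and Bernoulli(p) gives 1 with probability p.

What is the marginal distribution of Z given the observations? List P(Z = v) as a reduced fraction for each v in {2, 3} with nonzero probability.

P(Z=2) = 23/52, P(Z=3) = 29/52

Enumerate traces; 24 have nonzero weight after conditioning:
  (W=2, X=0, Y=0, Z=3) weight 1/48
  (W=2, X=0, Y=1, Z=2) weight 1/48
  (W=2, X=0, Y=2, Z=3) weight 1/48
  (W=2, X=0, Y=3, Z=2) weight 1/48
  (W=2, X=1, Y=0, Z=3) weight 1/48
  (W=2, X=1, Y=1, Z=2) weight 1/48
  (W=2, X=1, Y=2, Z=3) weight 1/48
  (W=2, X=1, Y=3, Z=2) weight 1/48
  … 16 more
Group by Z:
  weight(Z=2) = 23/104
  weight(Z=3) = 29/104
Total weight = 23/104 + 29/104 = 1/2
P(Z=2 | obs) = 23/104 / 1/2 = 23/52
P(Z=3 | obs) = 29/104 / 1/2 = 29/52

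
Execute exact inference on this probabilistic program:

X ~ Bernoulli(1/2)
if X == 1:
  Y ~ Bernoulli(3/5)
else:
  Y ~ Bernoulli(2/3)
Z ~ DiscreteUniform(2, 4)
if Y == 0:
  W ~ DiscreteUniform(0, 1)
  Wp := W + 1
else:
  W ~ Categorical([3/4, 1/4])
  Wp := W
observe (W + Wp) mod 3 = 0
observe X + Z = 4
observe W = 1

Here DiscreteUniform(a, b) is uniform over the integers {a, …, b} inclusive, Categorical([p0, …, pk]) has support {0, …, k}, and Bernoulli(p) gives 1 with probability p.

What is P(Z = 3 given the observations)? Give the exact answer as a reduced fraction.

Enumerate traces; 2 have nonzero weight after conditioning:
  (X=0, Y=0, Z=4, W=1) weight 1/36
  (X=1, Y=0, Z=3, W=1) weight 1/30
Group by Z:
  weight(Z=3) = 1/30
  weight(Z=4) = 1/36
Total weight = 1/30 + 1/36 = 11/180
P(Z=3 | obs) = 1/30 / 11/180 = 6/11
P(Z=4 | obs) = 1/36 / 11/180 = 5/11

P(Z = 3 | obs) = 6/11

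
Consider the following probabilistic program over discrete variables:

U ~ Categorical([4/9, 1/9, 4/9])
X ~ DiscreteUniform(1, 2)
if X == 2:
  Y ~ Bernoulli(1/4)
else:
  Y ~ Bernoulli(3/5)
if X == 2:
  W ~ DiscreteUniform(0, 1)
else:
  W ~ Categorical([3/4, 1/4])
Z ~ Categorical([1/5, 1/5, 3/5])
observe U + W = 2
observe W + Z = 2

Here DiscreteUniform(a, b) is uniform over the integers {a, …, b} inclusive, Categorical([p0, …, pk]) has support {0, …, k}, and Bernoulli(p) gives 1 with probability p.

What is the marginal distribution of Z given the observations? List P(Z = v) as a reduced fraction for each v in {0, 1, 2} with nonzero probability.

P(Z=1) = 1/21, P(Z=2) = 20/21

Enumerate traces; 8 have nonzero weight after conditioning:
  (U=1, X=1, Y=0, W=1, Z=1) weight 1/900
  (U=1, X=1, Y=1, W=1, Z=1) weight 1/600
  (U=1, X=2, Y=0, W=1, Z=1) weight 1/240
  (U=1, X=2, Y=1, W=1, Z=1) weight 1/720
  (U=2, X=1, Y=0, W=0, Z=2) weight 1/25
  (U=2, X=1, Y=1, W=0, Z=2) weight 3/50
  (U=2, X=2, Y=0, W=0, Z=2) weight 1/20
  (U=2, X=2, Y=1, W=0, Z=2) weight 1/60
Group by Z:
  weight(Z=1) = 1/120
  weight(Z=2) = 1/6
Total weight = 1/120 + 1/6 = 7/40
P(Z=1 | obs) = 1/120 / 7/40 = 1/21
P(Z=2 | obs) = 1/6 / 7/40 = 20/21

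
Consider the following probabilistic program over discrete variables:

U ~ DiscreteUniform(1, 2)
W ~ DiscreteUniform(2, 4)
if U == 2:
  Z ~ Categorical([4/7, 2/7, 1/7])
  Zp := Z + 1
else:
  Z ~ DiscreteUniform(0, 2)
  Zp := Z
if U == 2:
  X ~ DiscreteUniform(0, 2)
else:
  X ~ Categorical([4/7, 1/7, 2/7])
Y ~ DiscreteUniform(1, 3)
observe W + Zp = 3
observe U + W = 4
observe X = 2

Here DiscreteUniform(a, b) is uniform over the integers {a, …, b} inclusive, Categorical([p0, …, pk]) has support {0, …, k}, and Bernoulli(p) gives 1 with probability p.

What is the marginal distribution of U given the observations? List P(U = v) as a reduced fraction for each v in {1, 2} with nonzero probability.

Enumerate traces; 6 have nonzero weight after conditioning:
  (U=1, W=3, Z=0, X=2, Y=1) weight 1/189
  (U=1, W=3, Z=0, X=2, Y=2) weight 1/189
  (U=1, W=3, Z=0, X=2, Y=3) weight 1/189
  (U=2, W=2, Z=0, X=2, Y=1) weight 2/189
  (U=2, W=2, Z=0, X=2, Y=2) weight 2/189
  (U=2, W=2, Z=0, X=2, Y=3) weight 2/189
Group by U:
  weight(U=1) = 1/63
  weight(U=2) = 2/63
Total weight = 1/63 + 2/63 = 1/21
P(U=1 | obs) = 1/63 / 1/21 = 1/3
P(U=2 | obs) = 2/63 / 1/21 = 2/3

P(U=1) = 1/3, P(U=2) = 2/3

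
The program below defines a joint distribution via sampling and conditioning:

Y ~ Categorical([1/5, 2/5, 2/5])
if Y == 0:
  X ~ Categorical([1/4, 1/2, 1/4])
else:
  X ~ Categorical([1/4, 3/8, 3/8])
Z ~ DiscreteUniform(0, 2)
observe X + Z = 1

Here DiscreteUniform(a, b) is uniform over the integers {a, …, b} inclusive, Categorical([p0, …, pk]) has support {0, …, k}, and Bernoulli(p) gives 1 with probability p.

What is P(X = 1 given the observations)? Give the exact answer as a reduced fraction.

Enumerate traces; 6 have nonzero weight after conditioning:
  (Y=0, X=0, Z=1) weight 1/60
  (Y=0, X=1, Z=0) weight 1/30
  (Y=1, X=0, Z=1) weight 1/30
  (Y=1, X=1, Z=0) weight 1/20
  (Y=2, X=0, Z=1) weight 1/30
  (Y=2, X=1, Z=0) weight 1/20
Group by X:
  weight(X=0) = 1/12
  weight(X=1) = 2/15
Total weight = 1/12 + 2/15 = 13/60
P(X=0 | obs) = 1/12 / 13/60 = 5/13
P(X=1 | obs) = 2/15 / 13/60 = 8/13

P(X = 1 | obs) = 8/13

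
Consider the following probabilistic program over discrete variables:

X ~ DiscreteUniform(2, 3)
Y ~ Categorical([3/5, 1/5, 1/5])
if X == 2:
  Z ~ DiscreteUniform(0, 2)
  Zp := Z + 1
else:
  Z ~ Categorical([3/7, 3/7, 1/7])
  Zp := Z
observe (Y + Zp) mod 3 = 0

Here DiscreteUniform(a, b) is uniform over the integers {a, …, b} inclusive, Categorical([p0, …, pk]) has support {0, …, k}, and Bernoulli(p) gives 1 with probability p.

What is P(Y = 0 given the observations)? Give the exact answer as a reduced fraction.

P(Y = 0 | obs) = 24/37

Enumerate traces; 6 have nonzero weight after conditioning:
  (X=2, Y=0, Z=2) weight 1/10
  (X=2, Y=1, Z=1) weight 1/30
  (X=2, Y=2, Z=0) weight 1/30
  (X=3, Y=0, Z=0) weight 9/70
  (X=3, Y=1, Z=2) weight 1/70
  (X=3, Y=2, Z=1) weight 3/70
Group by Y:
  weight(Y=0) = 8/35
  weight(Y=1) = 1/21
  weight(Y=2) = 8/105
Total weight = 8/35 + 1/21 + 8/105 = 37/105
P(Y=0 | obs) = 8/35 / 37/105 = 24/37
P(Y=1 | obs) = 1/21 / 37/105 = 5/37
P(Y=2 | obs) = 8/105 / 37/105 = 8/37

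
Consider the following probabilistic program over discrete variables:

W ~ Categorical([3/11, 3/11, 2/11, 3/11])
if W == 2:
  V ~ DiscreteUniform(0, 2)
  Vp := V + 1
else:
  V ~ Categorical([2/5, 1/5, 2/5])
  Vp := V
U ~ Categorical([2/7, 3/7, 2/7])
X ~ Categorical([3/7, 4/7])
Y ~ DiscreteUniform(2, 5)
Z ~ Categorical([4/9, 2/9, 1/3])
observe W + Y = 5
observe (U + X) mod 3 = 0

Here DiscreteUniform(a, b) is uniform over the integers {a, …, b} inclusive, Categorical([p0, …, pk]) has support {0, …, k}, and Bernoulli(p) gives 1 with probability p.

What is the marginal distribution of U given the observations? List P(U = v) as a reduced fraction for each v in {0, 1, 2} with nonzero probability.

P(U=0) = 3/7, P(U=2) = 4/7

Enumerate traces; 72 have nonzero weight after conditioning:
  (W=0, V=0, U=0, X=0, Y=5, Z=0) weight 4/2695
  (W=0, V=0, U=0, X=0, Y=5, Z=1) weight 2/2695
  (W=0, V=0, U=0, X=0, Y=5, Z=2) weight 3/2695
  (W=0, V=0, U=2, X=1, Y=5, Z=0) weight 16/8085
  (W=0, V=0, U=2, X=1, Y=5, Z=1) weight 8/8085
  (W=0, V=0, U=2, X=1, Y=5, Z=2) weight 4/2695
  (W=0, V=1, U=0, X=0, Y=5, Z=0) weight 2/2695
  (W=0, V=1, U=0, X=0, Y=5, Z=1) weight 1/2695
  … 64 more
Group by U:
  weight(U=0) = 3/98
  weight(U=2) = 2/49
Total weight = 3/98 + 2/49 = 1/14
P(U=0 | obs) = 3/98 / 1/14 = 3/7
P(U=2 | obs) = 2/49 / 1/14 = 4/7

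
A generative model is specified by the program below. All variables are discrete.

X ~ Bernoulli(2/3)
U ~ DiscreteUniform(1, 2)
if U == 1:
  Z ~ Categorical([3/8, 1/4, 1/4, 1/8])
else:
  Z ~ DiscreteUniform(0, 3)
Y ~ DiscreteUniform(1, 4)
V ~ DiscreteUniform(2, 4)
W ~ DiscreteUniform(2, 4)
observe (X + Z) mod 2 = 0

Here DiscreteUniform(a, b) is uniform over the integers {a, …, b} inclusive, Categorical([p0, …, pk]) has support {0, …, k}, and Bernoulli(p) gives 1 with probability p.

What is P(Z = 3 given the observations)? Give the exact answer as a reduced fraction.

P(Z = 3 | obs) = 6/23

Enumerate traces; 288 have nonzero weight after conditioning:
  (X=0, U=1, Z=0, Y=1, V=2, W=2) weight 1/576
  (X=0, U=1, Z=0, Y=1, V=2, W=3) weight 1/576
  (X=0, U=1, Z=0, Y=1, V=2, W=4) weight 1/576
  (X=0, U=1, Z=0, Y=1, V=3, W=2) weight 1/576
  (X=0, U=1, Z=0, Y=1, V=3, W=3) weight 1/576
  (X=0, U=1, Z=0, Y=1, V=3, W=4) weight 1/576
  (X=0, U=1, Z=0, Y=1, V=4, W=2) weight 1/576
  (X=0, U=1, Z=0, Y=1, V=4, W=3) weight 1/576
  (X=0, U=1, Z=2, Y=1, V=2, W=2) weight 1/864
  (X=1, U=1, Z=1, Y=1, V=2, W=2) weight 1/432
  … 278 more
Group by Z:
  weight(Z=0) = 5/48
  weight(Z=1) = 1/6
  weight(Z=2) = 1/12
  weight(Z=3) = 1/8
Total weight = 5/48 + 1/6 + 1/12 + 1/8 = 23/48
P(Z=0 | obs) = 5/48 / 23/48 = 5/23
P(Z=1 | obs) = 1/6 / 23/48 = 8/23
P(Z=2 | obs) = 1/12 / 23/48 = 4/23
P(Z=3 | obs) = 1/8 / 23/48 = 6/23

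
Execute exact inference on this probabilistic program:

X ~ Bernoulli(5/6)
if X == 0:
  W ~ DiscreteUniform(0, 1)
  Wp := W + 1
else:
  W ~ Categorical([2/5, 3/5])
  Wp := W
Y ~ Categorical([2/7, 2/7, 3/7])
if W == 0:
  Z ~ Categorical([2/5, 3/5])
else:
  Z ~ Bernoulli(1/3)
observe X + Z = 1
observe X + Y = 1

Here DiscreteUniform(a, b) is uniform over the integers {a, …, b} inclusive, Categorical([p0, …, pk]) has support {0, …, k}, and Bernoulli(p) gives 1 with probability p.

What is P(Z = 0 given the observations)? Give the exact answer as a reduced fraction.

Enumerate traces; 4 have nonzero weight after conditioning:
  (X=0, W=0, Y=1, Z=1) weight 1/70
  (X=0, W=1, Y=1, Z=1) weight 1/126
  (X=1, W=0, Y=0, Z=0) weight 4/105
  (X=1, W=1, Y=0, Z=0) weight 2/21
Group by Z:
  weight(Z=0) = 2/15
  weight(Z=1) = 1/45
Total weight = 2/15 + 1/45 = 7/45
P(Z=0 | obs) = 2/15 / 7/45 = 6/7
P(Z=1 | obs) = 1/45 / 7/45 = 1/7

P(Z = 0 | obs) = 6/7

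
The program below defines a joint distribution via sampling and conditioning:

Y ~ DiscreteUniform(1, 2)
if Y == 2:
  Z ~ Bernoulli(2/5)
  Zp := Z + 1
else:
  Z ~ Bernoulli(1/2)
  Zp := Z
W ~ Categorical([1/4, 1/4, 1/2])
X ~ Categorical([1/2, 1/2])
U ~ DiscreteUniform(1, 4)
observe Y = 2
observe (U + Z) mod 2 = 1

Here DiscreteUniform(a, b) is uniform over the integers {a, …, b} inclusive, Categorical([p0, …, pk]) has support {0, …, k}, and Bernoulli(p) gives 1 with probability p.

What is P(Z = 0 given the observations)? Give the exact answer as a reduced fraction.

P(Z = 0 | obs) = 3/5

Enumerate traces; 24 have nonzero weight after conditioning:
  (Y=2, Z=0, W=0, X=0, U=1) weight 3/320
  (Y=2, Z=0, W=0, X=0, U=3) weight 3/320
  (Y=2, Z=0, W=0, X=1, U=1) weight 3/320
  (Y=2, Z=0, W=0, X=1, U=3) weight 3/320
  (Y=2, Z=0, W=1, X=0, U=1) weight 3/320
  (Y=2, Z=0, W=1, X=0, U=3) weight 3/320
  (Y=2, Z=0, W=1, X=1, U=1) weight 3/320
  (Y=2, Z=0, W=1, X=1, U=3) weight 3/320
  (Y=2, Z=1, W=0, X=0, U=2) weight 1/160
  … 15 more
Group by Z:
  weight(Z=0) = 3/20
  weight(Z=1) = 1/10
Total weight = 3/20 + 1/10 = 1/4
P(Z=0 | obs) = 3/20 / 1/4 = 3/5
P(Z=1 | obs) = 1/10 / 1/4 = 2/5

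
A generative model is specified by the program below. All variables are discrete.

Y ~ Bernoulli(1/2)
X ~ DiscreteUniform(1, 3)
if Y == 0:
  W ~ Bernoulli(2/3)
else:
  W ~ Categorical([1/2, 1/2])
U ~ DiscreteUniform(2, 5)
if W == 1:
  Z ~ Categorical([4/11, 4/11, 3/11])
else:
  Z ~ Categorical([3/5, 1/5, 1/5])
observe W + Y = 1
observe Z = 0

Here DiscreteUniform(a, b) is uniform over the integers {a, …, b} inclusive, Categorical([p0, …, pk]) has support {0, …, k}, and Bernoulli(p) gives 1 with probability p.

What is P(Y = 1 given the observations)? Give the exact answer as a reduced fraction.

Enumerate traces; 24 have nonzero weight after conditioning:
  (Y=0, X=1, W=1, U=2, Z=0) weight 1/99
  (Y=0, X=1, W=1, U=3, Z=0) weight 1/99
  (Y=0, X=1, W=1, U=4, Z=0) weight 1/99
  (Y=0, X=1, W=1, U=5, Z=0) weight 1/99
  (Y=0, X=2, W=1, U=2, Z=0) weight 1/99
  (Y=0, X=2, W=1, U=3, Z=0) weight 1/99
  (Y=0, X=2, W=1, U=4, Z=0) weight 1/99
  (Y=0, X=2, W=1, U=5, Z=0) weight 1/99
  (Y=1, X=1, W=0, U=2, Z=0) weight 1/80
  … 15 more
Group by Y:
  weight(Y=0) = 4/33
  weight(Y=1) = 3/20
Total weight = 4/33 + 3/20 = 179/660
P(Y=0 | obs) = 4/33 / 179/660 = 80/179
P(Y=1 | obs) = 3/20 / 179/660 = 99/179

P(Y = 1 | obs) = 99/179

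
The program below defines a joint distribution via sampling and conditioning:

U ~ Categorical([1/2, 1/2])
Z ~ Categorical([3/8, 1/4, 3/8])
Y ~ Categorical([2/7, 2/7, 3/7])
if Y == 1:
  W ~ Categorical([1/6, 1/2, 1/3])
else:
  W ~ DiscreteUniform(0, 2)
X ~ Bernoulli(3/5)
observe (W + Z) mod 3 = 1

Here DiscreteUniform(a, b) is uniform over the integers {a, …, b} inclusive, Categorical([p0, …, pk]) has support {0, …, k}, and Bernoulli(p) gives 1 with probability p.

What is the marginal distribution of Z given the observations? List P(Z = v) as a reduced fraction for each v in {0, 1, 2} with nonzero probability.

P(Z=0) = 8/19, P(Z=1) = 4/19, P(Z=2) = 7/19

Enumerate traces; 36 have nonzero weight after conditioning:
  (U=0, Z=0, Y=0, W=1, X=0) weight 1/140
  (U=0, Z=0, Y=0, W=1, X=1) weight 3/280
  (U=0, Z=0, Y=1, W=1, X=0) weight 3/280
  (U=0, Z=0, Y=1, W=1, X=1) weight 9/560
  (U=0, Z=0, Y=2, W=1, X=0) weight 3/280
  (U=0, Z=0, Y=2, W=1, X=1) weight 9/560
  (U=0, Z=1, Y=0, W=0, X=0) weight 1/210
  (U=0, Z=1, Y=0, W=0, X=1) weight 1/140
  (U=0, Z=2, Y=0, W=2, X=0) weight 1/140
  … 27 more
Group by Z:
  weight(Z=0) = 1/7
  weight(Z=1) = 1/14
  weight(Z=2) = 1/8
Total weight = 1/7 + 1/14 + 1/8 = 19/56
P(Z=0 | obs) = 1/7 / 19/56 = 8/19
P(Z=1 | obs) = 1/14 / 19/56 = 4/19
P(Z=2 | obs) = 1/8 / 19/56 = 7/19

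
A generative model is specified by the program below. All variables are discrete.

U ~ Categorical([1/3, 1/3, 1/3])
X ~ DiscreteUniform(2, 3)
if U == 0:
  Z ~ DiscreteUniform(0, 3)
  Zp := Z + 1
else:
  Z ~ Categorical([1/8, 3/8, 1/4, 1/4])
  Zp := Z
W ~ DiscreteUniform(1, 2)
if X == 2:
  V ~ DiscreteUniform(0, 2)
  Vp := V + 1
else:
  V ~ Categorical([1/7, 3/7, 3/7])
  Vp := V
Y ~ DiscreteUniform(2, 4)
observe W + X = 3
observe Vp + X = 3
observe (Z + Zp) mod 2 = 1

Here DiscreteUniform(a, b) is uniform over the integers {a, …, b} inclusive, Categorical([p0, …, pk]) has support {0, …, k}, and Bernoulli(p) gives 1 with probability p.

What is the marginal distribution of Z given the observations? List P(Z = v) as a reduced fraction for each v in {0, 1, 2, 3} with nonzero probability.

Enumerate traces; 12 have nonzero weight after conditioning:
  (U=0, X=2, Z=0, W=1, V=0, Y=2) weight 1/432
  (U=0, X=2, Z=0, W=1, V=0, Y=3) weight 1/432
  (U=0, X=2, Z=0, W=1, V=0, Y=4) weight 1/432
  (U=0, X=2, Z=1, W=1, V=0, Y=2) weight 1/432
  (U=0, X=2, Z=1, W=1, V=0, Y=3) weight 1/432
  (U=0, X=2, Z=1, W=1, V=0, Y=4) weight 1/432
  (U=0, X=2, Z=2, W=1, V=0, Y=2) weight 1/432
  (U=0, X=2, Z=2, W=1, V=0, Y=3) weight 1/432
  (U=0, X=2, Z=3, W=1, V=0, Y=2) weight 1/432
  … 3 more
Group by Z:
  weight(Z=0) = 1/144
  weight(Z=1) = 1/144
  weight(Z=2) = 1/144
  weight(Z=3) = 1/144
Total weight = 1/144 + 1/144 + 1/144 + 1/144 = 1/36
P(Z=0 | obs) = 1/144 / 1/36 = 1/4
P(Z=1 | obs) = 1/144 / 1/36 = 1/4
P(Z=2 | obs) = 1/144 / 1/36 = 1/4
P(Z=3 | obs) = 1/144 / 1/36 = 1/4

P(Z=0) = 1/4, P(Z=1) = 1/4, P(Z=2) = 1/4, P(Z=3) = 1/4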